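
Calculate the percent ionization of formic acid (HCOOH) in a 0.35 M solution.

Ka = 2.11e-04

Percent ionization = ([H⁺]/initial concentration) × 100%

Using Ka equilibrium: x² + Ka×x - Ka×C = 0. Solving: [H⁺] = 8.4887e-03. Percent = (8.4887e-03/0.35) × 100

Percent ionization = 2.43%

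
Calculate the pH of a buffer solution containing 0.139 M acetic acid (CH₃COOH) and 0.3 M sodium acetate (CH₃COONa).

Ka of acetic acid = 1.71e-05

pKa = -log(1.71e-05) = 4.77. pH = pKa + log([A⁻]/[HA]) = 4.77 + log(0.3/0.139)

pH = 5.10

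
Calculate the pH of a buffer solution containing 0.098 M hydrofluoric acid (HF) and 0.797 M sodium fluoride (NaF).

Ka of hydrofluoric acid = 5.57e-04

pKa = -log(5.57e-04) = 3.25. pH = pKa + log([A⁻]/[HA]) = 3.25 + log(0.797/0.098)

pH = 4.16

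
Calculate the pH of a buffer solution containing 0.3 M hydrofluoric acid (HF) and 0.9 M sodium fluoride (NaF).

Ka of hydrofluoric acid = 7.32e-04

pKa = -log(7.32e-04) = 3.14. pH = pKa + log([A⁻]/[HA]) = 3.14 + log(0.9/0.3)

pH = 3.61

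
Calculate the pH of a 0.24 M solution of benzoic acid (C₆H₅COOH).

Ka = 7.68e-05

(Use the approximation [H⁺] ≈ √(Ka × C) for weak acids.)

[H⁺] = √(Ka × C) = √(7.68e-05 × 0.24) = 4.2933e-03. pH = -log(4.2933e-03)

pH = 2.37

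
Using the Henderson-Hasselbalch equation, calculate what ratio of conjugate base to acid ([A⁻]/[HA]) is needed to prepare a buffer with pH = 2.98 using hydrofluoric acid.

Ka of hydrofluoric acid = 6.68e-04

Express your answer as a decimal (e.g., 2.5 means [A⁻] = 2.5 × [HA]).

pKa = -log(6.68e-04) = 3.1752. pH = pKa + log([A⁻]/[HA]), so log([A⁻]/[HA]) = pH − pKa = 2.98 − 3.1752 = -0.1952. [A⁻]/[HA] = 10^(-0.1952) = 0.638

[A⁻]/[HA] = 0.638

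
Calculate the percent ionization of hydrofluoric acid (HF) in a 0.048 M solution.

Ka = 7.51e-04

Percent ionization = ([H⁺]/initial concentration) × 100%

Using Ka equilibrium: x² + Ka×x - Ka×C = 0. Solving: [H⁺] = 5.6402e-03. Percent = (5.6402e-03/0.048) × 100

Percent ionization = 11.8%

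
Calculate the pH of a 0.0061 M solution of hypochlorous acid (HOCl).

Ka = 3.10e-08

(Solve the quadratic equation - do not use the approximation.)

x² + Ka×x - Ka×C = 0. Using quadratic formula: [H⁺] = 1.3736e-05

pH = 4.86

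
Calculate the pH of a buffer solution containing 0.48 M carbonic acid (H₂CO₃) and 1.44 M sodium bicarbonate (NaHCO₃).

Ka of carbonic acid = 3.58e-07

pKa = -log(3.58e-07) = 6.45. pH = pKa + log([A⁻]/[HA]) = 6.45 + log(1.44/0.48)

pH = 6.92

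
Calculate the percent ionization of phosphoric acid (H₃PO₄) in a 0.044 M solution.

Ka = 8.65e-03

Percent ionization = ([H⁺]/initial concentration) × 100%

Using Ka equilibrium: x² + Ka×x - Ka×C = 0. Solving: [H⁺] = 1.5658e-02. Percent = (1.5658e-02/0.044) × 100

Percent ionization = 35.6%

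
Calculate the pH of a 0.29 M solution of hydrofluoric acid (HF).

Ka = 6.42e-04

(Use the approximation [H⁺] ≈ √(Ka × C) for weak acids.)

[H⁺] = √(Ka × C) = √(6.42e-04 × 0.29) = 1.3645e-02. pH = -log(1.3645e-02)

pH = 1.87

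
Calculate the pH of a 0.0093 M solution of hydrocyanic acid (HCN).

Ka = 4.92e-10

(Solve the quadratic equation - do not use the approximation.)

x² + Ka×x - Ka×C = 0. Using quadratic formula: [H⁺] = 2.1388e-06

pH = 5.67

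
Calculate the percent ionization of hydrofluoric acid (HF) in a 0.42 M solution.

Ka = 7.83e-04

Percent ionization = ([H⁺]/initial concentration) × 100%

Using Ka equilibrium: x² + Ka×x - Ka×C = 0. Solving: [H⁺] = 1.7747e-02. Percent = (1.7747e-02/0.42) × 100

Percent ionization = 4.23%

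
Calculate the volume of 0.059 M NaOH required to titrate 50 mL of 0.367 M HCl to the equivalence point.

At equivalence: moles acid = moles base. moles HCl = 0.367 × 50/1000 = 0.01835 mol. V_base = moles / 0.059 × 1000 = 311.0 mL.

V_{base} = 311.0 mL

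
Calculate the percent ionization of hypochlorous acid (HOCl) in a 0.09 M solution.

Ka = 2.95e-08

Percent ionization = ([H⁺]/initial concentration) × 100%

Using Ka equilibrium: x² + Ka×x - Ka×C = 0. Solving: [H⁺] = 5.1512e-05. Percent = (5.1512e-05/0.09) × 100

Percent ionization = 0.0572%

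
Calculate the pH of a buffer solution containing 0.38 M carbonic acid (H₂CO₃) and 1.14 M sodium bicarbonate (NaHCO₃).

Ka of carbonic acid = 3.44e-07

pKa = -log(3.44e-07) = 6.46. pH = pKa + log([A⁻]/[HA]) = 6.46 + log(1.14/0.38)

pH = 6.94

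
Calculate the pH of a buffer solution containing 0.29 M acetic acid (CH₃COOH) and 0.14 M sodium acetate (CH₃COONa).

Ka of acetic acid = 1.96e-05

pKa = -log(1.96e-05) = 4.71. pH = pKa + log([A⁻]/[HA]) = 4.71 + log(0.14/0.29)

pH = 4.39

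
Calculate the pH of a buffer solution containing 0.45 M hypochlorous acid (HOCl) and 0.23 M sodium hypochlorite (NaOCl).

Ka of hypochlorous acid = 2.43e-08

pKa = -log(2.43e-08) = 7.61. pH = pKa + log([A⁻]/[HA]) = 7.61 + log(0.23/0.45)

pH = 7.32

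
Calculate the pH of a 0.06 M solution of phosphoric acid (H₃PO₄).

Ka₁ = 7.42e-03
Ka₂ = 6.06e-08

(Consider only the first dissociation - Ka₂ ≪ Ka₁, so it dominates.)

First dissociation dominates. From Ka₁ = [H⁺][HA⁻]/[H₂A], x² + Ka₁·x − Ka₁·C = 0 with C = 0.06 M and Ka₁ = 7.42e-03. Solving: [H⁺] = (−Ka₁ + √(Ka₁² + 4·Ka₁·C)) / 2 = 1.7713e-02 M. pH = -log(1.7713e-02) = 1.75.

pH = 1.75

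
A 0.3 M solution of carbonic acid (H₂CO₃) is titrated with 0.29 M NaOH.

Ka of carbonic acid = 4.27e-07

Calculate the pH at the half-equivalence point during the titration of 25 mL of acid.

At half-equivalence [HA] = [A⁻], so Henderson-Hasselbalch gives pH = pKa = -log(4.27e-07) = 6.37.

pH = pKa = 6.37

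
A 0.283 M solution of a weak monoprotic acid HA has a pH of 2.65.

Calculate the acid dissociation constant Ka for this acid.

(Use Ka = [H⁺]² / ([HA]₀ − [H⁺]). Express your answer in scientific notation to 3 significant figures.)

[H⁺] = 10^(−pH) = 10^(−2.65) = 2.239e-03 M. For HA ⇌ H⁺ + A⁻, Ka = [H⁺][A⁻]/[HA] = [H⁺]² / ([HA]₀ − [H⁺]) = (2.239e-03)² / (0.283 − 2.239e-03) = 1.79e-05.

K_a = 1.79e-05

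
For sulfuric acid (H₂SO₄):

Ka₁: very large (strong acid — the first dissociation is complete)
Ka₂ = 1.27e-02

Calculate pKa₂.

pKa₂ = -log(Ka₂) = -log(1.27e-02) = 1.90.

pK_{a2} = 1.90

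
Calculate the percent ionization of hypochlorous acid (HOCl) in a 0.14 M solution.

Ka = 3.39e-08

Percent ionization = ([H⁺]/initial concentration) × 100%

Using Ka equilibrium: x² + Ka×x - Ka×C = 0. Solving: [H⁺] = 6.8874e-05. Percent = (6.8874e-05/0.14) × 100

Percent ionization = 0.0492%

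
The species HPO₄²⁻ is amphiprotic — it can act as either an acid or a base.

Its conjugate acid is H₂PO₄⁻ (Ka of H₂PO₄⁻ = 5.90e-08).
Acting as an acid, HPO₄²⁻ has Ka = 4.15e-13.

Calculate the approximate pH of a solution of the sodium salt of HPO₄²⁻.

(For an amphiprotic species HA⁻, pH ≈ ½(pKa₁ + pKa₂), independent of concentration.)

pKa₁ = -log(5.90e-08) = 7.23; pKa₂ = -log(4.15e-13) = 12.38. For an amphiprotic species, pH ≈ ½(pKa₁ + pKa₂) = ½(7.23 + 12.38) = 9.81.

pH = 9.81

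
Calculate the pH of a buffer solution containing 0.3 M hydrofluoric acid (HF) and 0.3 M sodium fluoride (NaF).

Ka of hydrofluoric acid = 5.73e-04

pKa = -log(5.73e-04) = 3.24. pH = pKa + log([A⁻]/[HA]) = 3.24 + log(0.3/0.3)

pH = 3.24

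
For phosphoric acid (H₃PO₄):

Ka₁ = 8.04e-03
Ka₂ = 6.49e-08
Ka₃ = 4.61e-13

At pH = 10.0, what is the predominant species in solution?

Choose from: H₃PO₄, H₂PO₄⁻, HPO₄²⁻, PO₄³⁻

pKa₁ = 2.09, pKa₂ = 7.19, pKa₃ = 12.34. For a polyprotic acid the predominant species crosses at each pKa: below pKa_n the protonated form dominates, above it the deprotonated form does. At pH = 10.0, the predominant species is HPO₄²⁻.

HPO₄²⁻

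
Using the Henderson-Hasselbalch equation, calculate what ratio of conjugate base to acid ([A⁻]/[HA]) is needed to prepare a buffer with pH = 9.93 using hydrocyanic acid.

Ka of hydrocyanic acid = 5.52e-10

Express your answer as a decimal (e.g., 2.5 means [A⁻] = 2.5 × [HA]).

pKa = -log(5.52e-10) = 9.2581. pH = pKa + log([A⁻]/[HA]), so log([A⁻]/[HA]) = pH − pKa = 9.93 − 9.2581 = 0.6719. [A⁻]/[HA] = 10^(0.6719) = 4.70

[A⁻]/[HA] = 4.70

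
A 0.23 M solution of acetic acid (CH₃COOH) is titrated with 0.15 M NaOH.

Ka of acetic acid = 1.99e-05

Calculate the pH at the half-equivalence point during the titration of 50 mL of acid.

At half-equivalence [HA] = [A⁻], so Henderson-Hasselbalch gives pH = pKa = -log(1.99e-05) = 4.70.

pH = pKa = 4.70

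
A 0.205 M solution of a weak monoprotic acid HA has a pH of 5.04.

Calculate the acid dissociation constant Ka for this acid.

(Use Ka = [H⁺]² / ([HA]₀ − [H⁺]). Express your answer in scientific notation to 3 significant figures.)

[H⁺] = 10^(−pH) = 10^(−5.04) = 9.120e-06 M. For HA ⇌ H⁺ + A⁻, Ka = [H⁺][A⁻]/[HA] = [H⁺]² / ([HA]₀ − [H⁺]) = (9.120e-06)² / (0.205 − 9.120e-06) = 4.06e-10.

K_a = 4.06e-10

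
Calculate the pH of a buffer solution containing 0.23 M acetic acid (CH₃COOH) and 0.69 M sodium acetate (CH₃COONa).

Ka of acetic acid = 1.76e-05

pKa = -log(1.76e-05) = 4.75. pH = pKa + log([A⁻]/[HA]) = 4.75 + log(0.69/0.23)

pH = 5.23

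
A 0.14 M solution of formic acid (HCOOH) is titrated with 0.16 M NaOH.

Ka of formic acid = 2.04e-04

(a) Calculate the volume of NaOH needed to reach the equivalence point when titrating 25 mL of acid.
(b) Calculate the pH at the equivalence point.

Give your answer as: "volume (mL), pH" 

moles acid = 0.14 × 25/1000 = 0.0035 mol; V_base = moles/0.16 × 1000 = 21.9 mL. At equivalence only the conjugate base is present: [A⁻] = 0.0035/0.047 = 7.4667e-02 M. Kb = Kw/Ka = 4.90e-11; [OH⁻] = √(Kb × [A⁻]) = 1.9131e-06; pOH = 5.72; pH = 14 - pOH = 8.28.

V = 21.9 mL, pH = 8.28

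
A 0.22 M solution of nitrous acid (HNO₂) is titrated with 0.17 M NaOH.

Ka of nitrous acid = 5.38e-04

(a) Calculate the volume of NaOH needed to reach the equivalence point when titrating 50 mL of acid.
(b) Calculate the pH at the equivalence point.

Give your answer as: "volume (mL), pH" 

moles acid = 0.22 × 50/1000 = 0.011 mol; V_base = moles/0.17 × 1000 = 64.7 mL. At equivalence only the conjugate base is present: [A⁻] = 0.011/0.115 = 9.5897e-02 M. Kb = Kw/Ka = 1.86e-11; [OH⁻] = √(Kb × [A⁻]) = 1.3351e-06; pOH = 5.87; pH = 14 - pOH = 8.13.

V = 64.7 mL, pH = 8.13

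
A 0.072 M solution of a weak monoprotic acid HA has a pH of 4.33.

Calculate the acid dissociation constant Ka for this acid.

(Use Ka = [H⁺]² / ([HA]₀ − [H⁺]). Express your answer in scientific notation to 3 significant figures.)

[H⁺] = 10^(−pH) = 10^(−4.33) = 4.677e-05 M. For HA ⇌ H⁺ + A⁻, Ka = [H⁺][A⁻]/[HA] = [H⁺]² / ([HA]₀ − [H⁺]) = (4.677e-05)² / (0.072 − 4.677e-05) = 3.04e-08.

K_a = 3.04e-08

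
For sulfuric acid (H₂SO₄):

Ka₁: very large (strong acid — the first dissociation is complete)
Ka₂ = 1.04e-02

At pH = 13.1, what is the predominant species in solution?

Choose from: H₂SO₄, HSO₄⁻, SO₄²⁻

The first dissociation is complete, so H₂SO₄ itself is never the predominant species in water; pKa₂ = -log(1.04e-02) = 1.98. For a polyprotic acid the predominant species crosses at each pKa: below pKa_n the protonated form dominates, above it the deprotonated form does. At pH = 13.1, the predominant species is SO₄²⁻.

SO₄²⁻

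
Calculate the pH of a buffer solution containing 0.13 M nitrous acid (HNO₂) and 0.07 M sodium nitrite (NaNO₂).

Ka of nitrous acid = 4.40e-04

pKa = -log(4.40e-04) = 3.36. pH = pKa + log([A⁻]/[HA]) = 3.36 + log(0.07/0.13)

pH = 3.09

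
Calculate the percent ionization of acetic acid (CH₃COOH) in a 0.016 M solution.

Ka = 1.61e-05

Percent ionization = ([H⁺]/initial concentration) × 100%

Using Ka equilibrium: x² + Ka×x - Ka×C = 0. Solving: [H⁺] = 4.9956e-04. Percent = (4.9956e-04/0.016) × 100

Percent ionization = 3.12%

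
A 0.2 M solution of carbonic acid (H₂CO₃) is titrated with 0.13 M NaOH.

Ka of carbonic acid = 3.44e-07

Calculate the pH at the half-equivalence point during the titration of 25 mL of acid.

At half-equivalence [HA] = [A⁻], so Henderson-Hasselbalch gives pH = pKa = -log(3.44e-07) = 6.46.

pH = pKa = 6.46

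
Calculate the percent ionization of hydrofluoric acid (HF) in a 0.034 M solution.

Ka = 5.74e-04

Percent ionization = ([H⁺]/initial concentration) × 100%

Using Ka equilibrium: x² + Ka×x - Ka×C = 0. Solving: [H⁺] = 4.1400e-03. Percent = (4.1400e-03/0.034) × 100

Percent ionization = 12.2%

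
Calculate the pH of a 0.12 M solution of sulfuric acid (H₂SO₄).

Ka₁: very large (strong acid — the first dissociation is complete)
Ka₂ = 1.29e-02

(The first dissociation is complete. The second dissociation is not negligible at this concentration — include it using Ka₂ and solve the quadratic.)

First dissociation is complete: [H⁺]₀ = [HSO₄⁻]₀ = C = 0.12 M. Second dissociation HSO₄⁻ ⇌ H⁺ + SO₄²⁻: let x = [SO₄²⁻]. Ka₂ = (C + x)·x / (C − x) = 1.29e-02 → x² + (C + Ka₂)·x − Ka₂·C = 0 → x² + 0.13290·x − 1.548e-03 = 0. x = (−0.13290 + √(0.13290² + 4 × 1.548e-03)) / 2 = 1.0774e-02 M. [H⁺] = C + x = 0.12 + 1.0774e-02 = 1.3077e-01 M. pH = -log(1.3077e-01) = 0.88.

pH = 0.88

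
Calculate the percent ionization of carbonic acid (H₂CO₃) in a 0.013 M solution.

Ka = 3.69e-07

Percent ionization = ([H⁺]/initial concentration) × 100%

Using Ka equilibrium: x² + Ka×x - Ka×C = 0. Solving: [H⁺] = 6.9076e-05. Percent = (6.9076e-05/0.013) × 100

Percent ionization = 0.531%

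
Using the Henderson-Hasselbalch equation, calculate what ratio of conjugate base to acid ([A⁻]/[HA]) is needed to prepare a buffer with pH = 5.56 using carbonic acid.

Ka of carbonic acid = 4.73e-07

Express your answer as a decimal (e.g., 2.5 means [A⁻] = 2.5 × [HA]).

pKa = -log(4.73e-07) = 6.3251. pH = pKa + log([A⁻]/[HA]), so log([A⁻]/[HA]) = pH − pKa = 5.56 − 6.3251 = -0.7651. [A⁻]/[HA] = 10^(-0.7651) = 0.172

[A⁻]/[HA] = 0.172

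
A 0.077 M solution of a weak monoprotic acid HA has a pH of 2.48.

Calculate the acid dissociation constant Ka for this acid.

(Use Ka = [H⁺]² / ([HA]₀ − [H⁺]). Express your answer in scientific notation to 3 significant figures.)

[H⁺] = 10^(−pH) = 10^(−2.48) = 3.311e-03 M. For HA ⇌ H⁺ + A⁻, Ka = [H⁺][A⁻]/[HA] = [H⁺]² / ([HA]₀ − [H⁺]) = (3.311e-03)² / (0.077 − 3.311e-03) = 1.49e-04.

K_a = 1.49e-04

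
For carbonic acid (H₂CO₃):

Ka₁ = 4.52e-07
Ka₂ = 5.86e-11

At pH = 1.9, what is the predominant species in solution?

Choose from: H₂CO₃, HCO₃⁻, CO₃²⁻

pKa₁ = 6.34, pKa₂ = 10.23. For a polyprotic acid the predominant species crosses at each pKa: below pKa_n the protonated form dominates, above it the deprotonated form does. At pH = 1.9, the predominant species is H₂CO₃.

H₂CO₃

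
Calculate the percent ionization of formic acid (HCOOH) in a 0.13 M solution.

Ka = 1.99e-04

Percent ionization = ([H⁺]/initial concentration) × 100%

Using Ka equilibrium: x² + Ka×x - Ka×C = 0. Solving: [H⁺] = 4.9877e-03. Percent = (4.9877e-03/0.13) × 100

Percent ionization = 3.84%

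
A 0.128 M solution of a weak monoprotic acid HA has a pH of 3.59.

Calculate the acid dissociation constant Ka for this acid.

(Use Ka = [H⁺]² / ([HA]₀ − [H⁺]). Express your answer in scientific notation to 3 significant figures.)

[H⁺] = 10^(−pH) = 10^(−3.59) = 2.570e-04 M. For HA ⇌ H⁺ + A⁻, Ka = [H⁺][A⁻]/[HA] = [H⁺]² / ([HA]₀ − [H⁺]) = (2.570e-04)² / (0.128 − 2.570e-04) = 5.17e-07.

K_a = 5.17e-07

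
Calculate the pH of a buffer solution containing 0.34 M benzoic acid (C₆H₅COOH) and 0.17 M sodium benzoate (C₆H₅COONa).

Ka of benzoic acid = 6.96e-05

pKa = -log(6.96e-05) = 4.16. pH = pKa + log([A⁻]/[HA]) = 4.16 + log(0.17/0.34)

pH = 3.86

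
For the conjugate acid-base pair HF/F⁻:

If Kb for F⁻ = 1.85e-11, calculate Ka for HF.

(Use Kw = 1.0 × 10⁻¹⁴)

For a conjugate pair Ka × Kb = Kw, so Ka = Kw/Kb = 1.0 × 10⁻¹⁴ / 1.85e-11 = 5.41e-04.

K_a = 5.41e-04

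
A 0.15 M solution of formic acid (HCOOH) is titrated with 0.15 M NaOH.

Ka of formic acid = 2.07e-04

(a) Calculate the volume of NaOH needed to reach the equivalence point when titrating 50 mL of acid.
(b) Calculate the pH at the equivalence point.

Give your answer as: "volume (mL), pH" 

moles acid = 0.15 × 50/1000 = 0.0075 mol; V_base = moles/0.15 × 1000 = 50.0 mL. At equivalence only the conjugate base is present: [A⁻] = 0.0075/0.100 = 7.5000e-02 M. Kb = Kw/Ka = 4.83e-11; [OH⁻] = √(Kb × [A⁻]) = 1.9035e-06; pOH = 5.72; pH = 14 - pOH = 8.28.

V = 50.0 mL, pH = 8.28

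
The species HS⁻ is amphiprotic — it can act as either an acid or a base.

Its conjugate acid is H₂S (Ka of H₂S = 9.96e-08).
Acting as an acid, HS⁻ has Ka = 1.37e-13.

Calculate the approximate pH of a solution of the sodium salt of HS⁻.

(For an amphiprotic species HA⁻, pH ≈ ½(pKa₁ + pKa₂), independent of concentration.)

pKa₁ = -log(9.96e-08) = 7.00; pKa₂ = -log(1.37e-13) = 12.86. For an amphiprotic species, pH ≈ ½(pKa₁ + pKa₂) = ½(7.00 + 12.86) = 9.93.

pH = 9.93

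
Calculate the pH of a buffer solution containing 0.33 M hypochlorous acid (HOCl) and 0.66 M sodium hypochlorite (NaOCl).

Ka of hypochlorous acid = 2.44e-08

pKa = -log(2.44e-08) = 7.61. pH = pKa + log([A⁻]/[HA]) = 7.61 + log(0.66/0.33)

pH = 7.91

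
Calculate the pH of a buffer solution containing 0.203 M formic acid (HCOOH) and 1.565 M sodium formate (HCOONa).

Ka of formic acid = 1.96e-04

pKa = -log(1.96e-04) = 3.71. pH = pKa + log([A⁻]/[HA]) = 3.71 + log(1.565/0.203)

pH = 4.59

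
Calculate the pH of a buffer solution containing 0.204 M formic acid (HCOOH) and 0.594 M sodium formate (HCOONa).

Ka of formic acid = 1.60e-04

pKa = -log(1.60e-04) = 3.80. pH = pKa + log([A⁻]/[HA]) = 3.80 + log(0.594/0.204)

pH = 4.26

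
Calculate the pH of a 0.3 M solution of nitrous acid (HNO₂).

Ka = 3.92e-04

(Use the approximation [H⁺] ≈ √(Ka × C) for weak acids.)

[H⁺] = √(Ka × C) = √(3.92e-04 × 0.3) = 1.0844e-02. pH = -log(1.0844e-02)

pH = 1.96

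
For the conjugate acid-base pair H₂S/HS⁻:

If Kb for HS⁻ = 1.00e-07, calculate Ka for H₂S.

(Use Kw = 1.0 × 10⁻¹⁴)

For a conjugate pair Ka × Kb = Kw, so Ka = Kw/Kb = 1.0 × 10⁻¹⁴ / 1.00e-07 = 1.00e-07.

K_a = 1.00e-07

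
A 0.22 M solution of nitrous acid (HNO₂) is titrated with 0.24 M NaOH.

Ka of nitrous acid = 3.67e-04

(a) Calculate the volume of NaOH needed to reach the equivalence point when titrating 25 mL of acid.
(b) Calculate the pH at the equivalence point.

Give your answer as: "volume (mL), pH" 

moles acid = 0.22 × 25/1000 = 0.0055 mol; V_base = moles/0.24 × 1000 = 22.9 mL. At equivalence only the conjugate base is present: [A⁻] = 0.0055/0.048 = 1.1478e-01 M. Kb = Kw/Ka = 2.72e-11; [OH⁻] = √(Kb × [A⁻]) = 1.7685e-06; pOH = 5.75; pH = 14 - pOH = 8.25.

V = 22.9 mL, pH = 8.25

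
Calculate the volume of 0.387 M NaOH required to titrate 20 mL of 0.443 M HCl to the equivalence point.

At equivalence: moles acid = moles base. moles HCl = 0.443 × 20/1000 = 0.00886 mol. V_base = moles / 0.387 × 1000 = 22.9 mL.

V_{base} = 22.9 mL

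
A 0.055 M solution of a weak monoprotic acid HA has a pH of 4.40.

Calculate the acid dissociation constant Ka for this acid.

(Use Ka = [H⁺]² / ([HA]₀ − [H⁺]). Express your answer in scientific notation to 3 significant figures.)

[H⁺] = 10^(−pH) = 10^(−4.40) = 3.981e-05 M. For HA ⇌ H⁺ + A⁻, Ka = [H⁺][A⁻]/[HA] = [H⁺]² / ([HA]₀ − [H⁺]) = (3.981e-05)² / (0.055 − 3.981e-05) = 2.88e-08.

K_a = 2.88e-08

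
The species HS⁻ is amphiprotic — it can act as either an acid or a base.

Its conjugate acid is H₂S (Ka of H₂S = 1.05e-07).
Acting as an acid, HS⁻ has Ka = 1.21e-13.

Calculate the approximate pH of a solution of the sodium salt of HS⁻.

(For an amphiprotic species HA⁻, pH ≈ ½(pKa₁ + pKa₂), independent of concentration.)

pKa₁ = -log(1.05e-07) = 6.98; pKa₂ = -log(1.21e-13) = 12.92. For an amphiprotic species, pH ≈ ½(pKa₁ + pKa₂) = ½(6.98 + 12.92) = 9.95.

pH = 9.95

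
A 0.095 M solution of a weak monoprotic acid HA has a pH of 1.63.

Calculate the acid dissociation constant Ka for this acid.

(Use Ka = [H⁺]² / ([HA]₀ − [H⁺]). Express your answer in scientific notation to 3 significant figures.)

[H⁺] = 10^(−pH) = 10^(−1.63) = 2.344e-02 M. For HA ⇌ H⁺ + A⁻, Ka = [H⁺][A⁻]/[HA] = [H⁺]² / ([HA]₀ − [H⁺]) = (2.344e-02)² / (0.095 − 2.344e-02) = 7.68e-03.

K_a = 7.68e-03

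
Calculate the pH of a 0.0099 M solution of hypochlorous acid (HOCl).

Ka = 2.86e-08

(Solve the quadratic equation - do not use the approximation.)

x² + Ka×x - Ka×C = 0. Using quadratic formula: [H⁺] = 1.6812e-05

pH = 4.77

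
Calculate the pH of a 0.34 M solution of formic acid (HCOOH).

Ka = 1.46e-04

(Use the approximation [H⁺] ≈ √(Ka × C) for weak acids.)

[H⁺] = √(Ka × C) = √(1.46e-04 × 0.34) = 7.0456e-03. pH = -log(7.0456e-03)

pH = 2.15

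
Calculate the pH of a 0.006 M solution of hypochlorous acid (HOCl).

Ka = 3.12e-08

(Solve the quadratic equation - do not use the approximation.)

x² + Ka×x - Ka×C = 0. Using quadratic formula: [H⁺] = 1.3667e-05

pH = 4.86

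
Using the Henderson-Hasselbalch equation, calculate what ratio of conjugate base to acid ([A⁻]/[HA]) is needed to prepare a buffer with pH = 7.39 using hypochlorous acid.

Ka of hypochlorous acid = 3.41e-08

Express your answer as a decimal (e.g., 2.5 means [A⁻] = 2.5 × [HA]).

pKa = -log(3.41e-08) = 7.4672. pH = pKa + log([A⁻]/[HA]), so log([A⁻]/[HA]) = pH − pKa = 7.39 − 7.4672 = -0.0772. [A⁻]/[HA] = 10^(-0.0772) = 0.837

[A⁻]/[HA] = 0.837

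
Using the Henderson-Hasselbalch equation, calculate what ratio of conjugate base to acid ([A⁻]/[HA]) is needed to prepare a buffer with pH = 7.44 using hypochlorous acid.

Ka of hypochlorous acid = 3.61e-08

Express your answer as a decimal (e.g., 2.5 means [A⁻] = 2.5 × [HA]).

pKa = -log(3.61e-08) = 7.4425. pH = pKa + log([A⁻]/[HA]), so log([A⁻]/[HA]) = pH − pKa = 7.44 − 7.4425 = -0.0025. [A⁻]/[HA] = 10^(-0.0025) = 0.994

[A⁻]/[HA] = 0.994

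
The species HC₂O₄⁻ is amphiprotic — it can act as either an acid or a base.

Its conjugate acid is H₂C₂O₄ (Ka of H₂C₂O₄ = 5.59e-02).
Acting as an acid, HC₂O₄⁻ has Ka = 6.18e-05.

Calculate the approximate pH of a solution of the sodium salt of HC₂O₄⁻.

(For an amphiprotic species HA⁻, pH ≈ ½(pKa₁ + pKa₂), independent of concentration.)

pKa₁ = -log(5.59e-02) = 1.25; pKa₂ = -log(6.18e-05) = 4.21. For an amphiprotic species, pH ≈ ½(pKa₁ + pKa₂) = ½(1.25 + 4.21) = 2.73.

pH = 2.73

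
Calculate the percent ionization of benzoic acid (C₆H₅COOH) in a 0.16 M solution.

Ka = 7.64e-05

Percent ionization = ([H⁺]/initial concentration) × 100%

Using Ka equilibrium: x² + Ka×x - Ka×C = 0. Solving: [H⁺] = 3.4583e-03. Percent = (3.4583e-03/0.16) × 100

Percent ionization = 2.16%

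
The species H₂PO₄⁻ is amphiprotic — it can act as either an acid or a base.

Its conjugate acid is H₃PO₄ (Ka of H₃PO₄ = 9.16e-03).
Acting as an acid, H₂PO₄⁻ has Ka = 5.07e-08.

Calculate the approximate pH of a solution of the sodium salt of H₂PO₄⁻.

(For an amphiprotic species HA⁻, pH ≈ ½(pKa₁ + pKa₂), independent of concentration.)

pKa₁ = -log(9.16e-03) = 2.04; pKa₂ = -log(5.07e-08) = 7.29. For an amphiprotic species, pH ≈ ½(pKa₁ + pKa₂) = ½(2.04 + 7.29) = 4.67.

pH = 4.67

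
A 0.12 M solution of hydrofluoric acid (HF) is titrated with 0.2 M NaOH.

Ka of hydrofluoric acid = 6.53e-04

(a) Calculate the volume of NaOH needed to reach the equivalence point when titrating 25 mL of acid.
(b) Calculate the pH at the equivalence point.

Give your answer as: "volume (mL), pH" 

moles acid = 0.12 × 25/1000 = 0.003 mol; V_base = moles/0.2 × 1000 = 15.0 mL. At equivalence only the conjugate base is present: [A⁻] = 0.003/0.040 = 7.5000e-02 M. Kb = Kw/Ka = 1.53e-11; [OH⁻] = √(Kb × [A⁻]) = 1.0717e-06; pOH = 5.97; pH = 14 - pOH = 8.03.

V = 15.0 mL, pH = 8.03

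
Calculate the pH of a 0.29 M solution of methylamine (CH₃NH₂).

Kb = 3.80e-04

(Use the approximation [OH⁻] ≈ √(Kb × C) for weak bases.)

[OH⁻] = √(Kb × C) = √(3.80e-04 × 0.29) = 1.0498e-02. pOH = 1.98, pH = 14 - pOH

pH = 12.02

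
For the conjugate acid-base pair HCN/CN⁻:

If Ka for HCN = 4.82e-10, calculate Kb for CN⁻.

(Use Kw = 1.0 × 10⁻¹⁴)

For a conjugate pair Ka × Kb = Kw, so Kb = Kw/Ka = 1.0 × 10⁻¹⁴ / 4.82e-10 = 2.07e-05.

K_b = 2.07e-05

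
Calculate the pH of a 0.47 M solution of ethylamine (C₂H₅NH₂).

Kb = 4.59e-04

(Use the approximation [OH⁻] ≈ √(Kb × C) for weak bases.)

[OH⁻] = √(Kb × C) = √(4.59e-04 × 0.47) = 1.4688e-02. pOH = 1.83, pH = 14 - pOH

pH = 12.17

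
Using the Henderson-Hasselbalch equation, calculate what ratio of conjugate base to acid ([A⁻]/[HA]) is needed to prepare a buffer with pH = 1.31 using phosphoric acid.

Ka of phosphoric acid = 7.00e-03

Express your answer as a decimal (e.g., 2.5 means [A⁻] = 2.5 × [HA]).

pKa = -log(7.00e-03) = 2.1549. pH = pKa + log([A⁻]/[HA]), so log([A⁻]/[HA]) = pH − pKa = 1.31 − 2.1549 = -0.8449. [A⁻]/[HA] = 10^(-0.8449) = 0.143

[A⁻]/[HA] = 0.143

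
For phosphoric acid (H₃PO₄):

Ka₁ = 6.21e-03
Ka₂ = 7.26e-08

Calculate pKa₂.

pKa₂ = -log(Ka₂) = -log(7.26e-08) = 7.14.

pK_{a2} = 7.14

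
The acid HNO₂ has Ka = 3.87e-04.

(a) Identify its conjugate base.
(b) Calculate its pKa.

(a) The conjugate base is formed by removing one H⁺ from HNO₂, giving NO₂⁻. (b) pKa = -log(Ka) = -log(3.87e-04) = 3.41.

Conjugate base: NO₂⁻; pK_a = 3.41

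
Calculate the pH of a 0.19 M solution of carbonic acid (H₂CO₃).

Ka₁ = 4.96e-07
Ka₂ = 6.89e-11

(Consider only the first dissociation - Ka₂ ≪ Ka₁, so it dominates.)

First dissociation dominates. From Ka₁ = [H⁺][HA⁻]/[H₂A], x² + Ka₁·x − Ka₁·C = 0 with C = 0.19 M and Ka₁ = 4.96e-07. Solving: [H⁺] = (−Ka₁ + √(Ka₁² + 4·Ka₁·C)) / 2 = 3.0674e-04 M. pH = -log(3.0674e-04) = 3.51.

pH = 3.51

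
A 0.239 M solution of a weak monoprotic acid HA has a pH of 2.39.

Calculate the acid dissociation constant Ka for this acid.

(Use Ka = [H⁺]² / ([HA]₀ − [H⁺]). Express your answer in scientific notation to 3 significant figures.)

[H⁺] = 10^(−pH) = 10^(−2.39) = 4.074e-03 M. For HA ⇌ H⁺ + A⁻, Ka = [H⁺][A⁻]/[HA] = [H⁺]² / ([HA]₀ − [H⁺]) = (4.074e-03)² / (0.239 − 4.074e-03) = 7.06e-05.

K_a = 7.06e-05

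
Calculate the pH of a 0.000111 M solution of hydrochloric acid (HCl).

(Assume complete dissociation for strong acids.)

[H⁺] = 0.000111 M for strong acid. pH = -log[H⁺] = -log(0.000111)

pH = 3.95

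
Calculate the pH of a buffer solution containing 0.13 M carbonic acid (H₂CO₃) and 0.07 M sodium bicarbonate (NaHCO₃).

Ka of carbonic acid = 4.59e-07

pKa = -log(4.59e-07) = 6.34. pH = pKa + log([A⁻]/[HA]) = 6.34 + log(0.07/0.13)

pH = 6.07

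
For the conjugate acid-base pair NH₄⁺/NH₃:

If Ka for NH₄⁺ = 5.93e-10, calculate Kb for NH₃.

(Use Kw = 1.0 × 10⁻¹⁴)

For a conjugate pair Ka × Kb = Kw, so Kb = Kw/Ka = 1.0 × 10⁻¹⁴ / 5.93e-10 = 1.69e-05.

K_b = 1.69e-05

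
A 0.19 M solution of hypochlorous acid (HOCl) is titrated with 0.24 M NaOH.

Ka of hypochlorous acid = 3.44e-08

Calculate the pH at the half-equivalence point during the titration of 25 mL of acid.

At half-equivalence [HA] = [A⁻], so Henderson-Hasselbalch gives pH = pKa = -log(3.44e-08) = 7.46.

pH = pKa = 7.46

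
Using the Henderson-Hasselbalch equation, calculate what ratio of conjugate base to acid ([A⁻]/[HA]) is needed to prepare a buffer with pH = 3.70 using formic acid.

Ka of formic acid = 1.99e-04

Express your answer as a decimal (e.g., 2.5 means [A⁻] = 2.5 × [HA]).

pKa = -log(1.99e-04) = 3.7011. pH = pKa + log([A⁻]/[HA]), so log([A⁻]/[HA]) = pH − pKa = 3.70 − 3.7011 = -0.0011. [A⁻]/[HA] = 10^(-0.0011) = 0.997

[A⁻]/[HA] = 0.997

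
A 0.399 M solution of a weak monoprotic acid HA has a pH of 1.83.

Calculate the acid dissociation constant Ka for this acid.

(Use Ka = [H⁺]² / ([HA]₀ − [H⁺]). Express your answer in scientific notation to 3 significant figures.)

[H⁺] = 10^(−pH) = 10^(−1.83) = 1.479e-02 M. For HA ⇌ H⁺ + A⁻, Ka = [H⁺][A⁻]/[HA] = [H⁺]² / ([HA]₀ − [H⁺]) = (1.479e-02)² / (0.399 − 1.479e-02) = 5.69e-04.

K_a = 5.69e-04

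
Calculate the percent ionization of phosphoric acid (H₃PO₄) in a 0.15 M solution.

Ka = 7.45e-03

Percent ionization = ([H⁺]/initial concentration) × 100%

Using Ka equilibrium: x² + Ka×x - Ka×C = 0. Solving: [H⁺] = 2.9911e-02. Percent = (2.9911e-02/0.15) × 100

Percent ionization = 19.9%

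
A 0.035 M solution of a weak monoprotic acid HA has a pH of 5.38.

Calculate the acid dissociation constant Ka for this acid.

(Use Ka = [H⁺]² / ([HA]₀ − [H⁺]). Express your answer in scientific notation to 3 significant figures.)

[H⁺] = 10^(−pH) = 10^(−5.38) = 4.169e-06 M. For HA ⇌ H⁺ + A⁻, Ka = [H⁺][A⁻]/[HA] = [H⁺]² / ([HA]₀ − [H⁺]) = (4.169e-06)² / (0.035 − 4.169e-06) = 4.97e-10.

K_a = 4.97e-10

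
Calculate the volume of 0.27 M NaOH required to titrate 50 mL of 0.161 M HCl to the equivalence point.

At equivalence: moles acid = moles base. moles HCl = 0.161 × 50/1000 = 0.00805 mol. V_base = moles / 0.27 × 1000 = 29.8 mL.

V_{base} = 29.8 mL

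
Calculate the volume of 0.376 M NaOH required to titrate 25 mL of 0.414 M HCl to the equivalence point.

At equivalence: moles acid = moles base. moles HCl = 0.414 × 25/1000 = 0.01035 mol. V_base = moles / 0.376 × 1000 = 27.5 mL.

V_{base} = 27.5 mL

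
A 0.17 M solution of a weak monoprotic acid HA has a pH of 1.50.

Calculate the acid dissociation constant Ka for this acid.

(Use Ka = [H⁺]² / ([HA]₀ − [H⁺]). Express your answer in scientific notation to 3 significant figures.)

[H⁺] = 10^(−pH) = 10^(−1.50) = 3.162e-02 M. For HA ⇌ H⁺ + A⁻, Ka = [H⁺][A⁻]/[HA] = [H⁺]² / ([HA]₀ − [H⁺]) = (3.162e-02)² / (0.17 − 3.162e-02) = 7.23e-03.

K_a = 7.23e-03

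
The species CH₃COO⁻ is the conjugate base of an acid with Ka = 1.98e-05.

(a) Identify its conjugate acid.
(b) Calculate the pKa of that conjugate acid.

(a) The conjugate acid is formed by adding one H⁺ to CH₃COO⁻, giving CH₃COOH. (b) pKa = -log(Ka) = -log(1.98e-05) = 4.70.

Conjugate acid: CH₃COOH; pK_a = 4.70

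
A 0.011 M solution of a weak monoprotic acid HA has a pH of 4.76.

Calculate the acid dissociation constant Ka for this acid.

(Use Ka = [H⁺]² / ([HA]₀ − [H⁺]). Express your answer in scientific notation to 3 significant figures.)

[H⁺] = 10^(−pH) = 10^(−4.76) = 1.738e-05 M. For HA ⇌ H⁺ + A⁻, Ka = [H⁺][A⁻]/[HA] = [H⁺]² / ([HA]₀ − [H⁺]) = (1.738e-05)² / (0.011 − 1.738e-05) = 2.75e-08.

K_a = 2.75e-08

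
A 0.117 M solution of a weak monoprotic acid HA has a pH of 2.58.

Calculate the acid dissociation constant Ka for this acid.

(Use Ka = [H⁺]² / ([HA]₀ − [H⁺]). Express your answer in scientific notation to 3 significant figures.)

[H⁺] = 10^(−pH) = 10^(−2.58) = 2.630e-03 M. For HA ⇌ H⁺ + A⁻, Ka = [H⁺][A⁻]/[HA] = [H⁺]² / ([HA]₀ − [H⁺]) = (2.630e-03)² / (0.117 − 2.630e-03) = 6.05e-05.

K_a = 6.05e-05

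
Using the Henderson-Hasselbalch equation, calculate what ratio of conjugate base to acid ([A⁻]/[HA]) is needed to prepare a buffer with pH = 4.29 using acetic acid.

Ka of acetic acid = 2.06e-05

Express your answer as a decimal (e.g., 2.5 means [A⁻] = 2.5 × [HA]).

pKa = -log(2.06e-05) = 4.6861. pH = pKa + log([A⁻]/[HA]), so log([A⁻]/[HA]) = pH − pKa = 4.29 − 4.6861 = -0.3961. [A⁻]/[HA] = 10^(-0.3961) = 0.402

[A⁻]/[HA] = 0.402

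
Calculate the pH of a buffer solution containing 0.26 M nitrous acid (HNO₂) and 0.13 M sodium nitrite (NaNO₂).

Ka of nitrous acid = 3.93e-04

pKa = -log(3.93e-04) = 3.41. pH = pKa + log([A⁻]/[HA]) = 3.41 + log(0.13/0.26)

pH = 3.10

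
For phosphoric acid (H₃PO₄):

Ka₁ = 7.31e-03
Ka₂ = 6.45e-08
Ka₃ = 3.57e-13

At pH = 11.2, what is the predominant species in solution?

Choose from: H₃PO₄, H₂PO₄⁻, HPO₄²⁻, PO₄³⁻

pKa₁ = 2.14, pKa₂ = 7.19, pKa₃ = 12.45. For a polyprotic acid the predominant species crosses at each pKa: below pKa_n the protonated form dominates, above it the deprotonated form does. At pH = 11.2, the predominant species is HPO₄²⁻.

HPO₄²⁻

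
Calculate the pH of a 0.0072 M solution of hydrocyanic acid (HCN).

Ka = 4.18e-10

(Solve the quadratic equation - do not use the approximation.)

x² + Ka×x - Ka×C = 0. Using quadratic formula: [H⁺] = 1.7346e-06

pH = 5.76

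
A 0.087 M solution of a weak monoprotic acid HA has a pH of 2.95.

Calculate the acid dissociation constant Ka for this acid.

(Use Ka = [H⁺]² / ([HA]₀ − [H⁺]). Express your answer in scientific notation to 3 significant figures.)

[H⁺] = 10^(−pH) = 10^(−2.95) = 1.122e-03 M. For HA ⇌ H⁺ + A⁻, Ka = [H⁺][A⁻]/[HA] = [H⁺]² / ([HA]₀ − [H⁺]) = (1.122e-03)² / (0.087 − 1.122e-03) = 1.47e-05.

K_a = 1.47e-05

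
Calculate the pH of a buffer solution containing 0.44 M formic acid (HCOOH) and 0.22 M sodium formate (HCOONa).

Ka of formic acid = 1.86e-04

pKa = -log(1.86e-04) = 3.73. pH = pKa + log([A⁻]/[HA]) = 3.73 + log(0.22/0.44)

pH = 3.43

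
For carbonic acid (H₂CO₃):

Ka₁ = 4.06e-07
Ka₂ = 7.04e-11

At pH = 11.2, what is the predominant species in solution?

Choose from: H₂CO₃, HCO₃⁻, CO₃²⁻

pKa₁ = 6.39, pKa₂ = 10.15. For a polyprotic acid the predominant species crosses at each pKa: below pKa_n the protonated form dominates, above it the deprotonated form does. At pH = 11.2, the predominant species is CO₃²⁻.

CO₃²⁻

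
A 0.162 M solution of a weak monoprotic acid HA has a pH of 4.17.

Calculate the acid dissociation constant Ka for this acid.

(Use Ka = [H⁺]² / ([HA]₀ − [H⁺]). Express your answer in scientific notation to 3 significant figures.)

[H⁺] = 10^(−pH) = 10^(−4.17) = 6.761e-05 M. For HA ⇌ H⁺ + A⁻, Ka = [H⁺][A⁻]/[HA] = [H⁺]² / ([HA]₀ − [H⁺]) = (6.761e-05)² / (0.162 − 6.761e-05) = 2.82e-08.

K_a = 2.82e-08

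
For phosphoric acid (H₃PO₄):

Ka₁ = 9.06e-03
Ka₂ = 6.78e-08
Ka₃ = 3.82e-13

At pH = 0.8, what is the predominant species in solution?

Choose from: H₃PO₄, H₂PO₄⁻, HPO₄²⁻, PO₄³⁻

pKa₁ = 2.04, pKa₂ = 7.17, pKa₃ = 12.42. For a polyprotic acid the predominant species crosses at each pKa: below pKa_n the protonated form dominates, above it the deprotonated form does. At pH = 0.8, the predominant species is H₃PO₄.

H₃PO₄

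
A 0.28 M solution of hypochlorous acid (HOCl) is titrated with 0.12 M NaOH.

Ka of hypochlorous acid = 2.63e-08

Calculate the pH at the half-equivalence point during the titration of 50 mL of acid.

At half-equivalence [HA] = [A⁻], so Henderson-Hasselbalch gives pH = pKa = -log(2.63e-08) = 7.58.

pH = pKa = 7.58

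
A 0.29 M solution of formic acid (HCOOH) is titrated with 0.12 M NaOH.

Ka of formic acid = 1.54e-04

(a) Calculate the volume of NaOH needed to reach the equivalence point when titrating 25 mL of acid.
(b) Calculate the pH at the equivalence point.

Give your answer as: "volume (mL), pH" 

moles acid = 0.29 × 25/1000 = 0.00725 mol; V_base = moles/0.12 × 1000 = 60.4 mL. At equivalence only the conjugate base is present: [A⁻] = 0.00725/0.085 = 8.4878e-02 M. Kb = Kw/Ka = 6.49e-11; [OH⁻] = √(Kb × [A⁻]) = 2.3477e-06; pOH = 5.63; pH = 14 - pOH = 8.37.

V = 60.4 mL, pH = 8.37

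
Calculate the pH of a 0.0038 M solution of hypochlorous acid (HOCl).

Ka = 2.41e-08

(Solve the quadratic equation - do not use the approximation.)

x² + Ka×x - Ka×C = 0. Using quadratic formula: [H⁺] = 9.5577e-06

pH = 5.02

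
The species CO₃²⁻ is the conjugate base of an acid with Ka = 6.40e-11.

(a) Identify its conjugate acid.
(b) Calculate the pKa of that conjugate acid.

(a) The conjugate acid is formed by adding one H⁺ to CO₃²⁻, giving HCO₃⁻. (b) pKa = -log(Ka) = -log(6.40e-11) = 10.19.

Conjugate acid: HCO₃⁻; pK_a = 10.19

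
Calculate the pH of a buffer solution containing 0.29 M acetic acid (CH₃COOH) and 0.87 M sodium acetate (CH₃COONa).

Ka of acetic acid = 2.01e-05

pKa = -log(2.01e-05) = 4.70. pH = pKa + log([A⁻]/[HA]) = 4.70 + log(0.87/0.29)

pH = 5.17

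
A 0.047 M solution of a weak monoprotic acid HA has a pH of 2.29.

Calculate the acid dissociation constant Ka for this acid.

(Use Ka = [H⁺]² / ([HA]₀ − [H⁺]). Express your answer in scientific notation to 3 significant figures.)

[H⁺] = 10^(−pH) = 10^(−2.29) = 5.129e-03 M. For HA ⇌ H⁺ + A⁻, Ka = [H⁺][A⁻]/[HA] = [H⁺]² / ([HA]₀ − [H⁺]) = (5.129e-03)² / (0.047 − 5.129e-03) = 6.28e-04.

K_a = 6.28e-04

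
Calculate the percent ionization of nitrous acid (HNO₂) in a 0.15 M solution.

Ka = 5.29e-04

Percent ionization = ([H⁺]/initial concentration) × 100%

Using Ka equilibrium: x² + Ka×x - Ka×C = 0. Solving: [H⁺] = 8.6473e-03. Percent = (8.6473e-03/0.15) × 100

Percent ionization = 5.76%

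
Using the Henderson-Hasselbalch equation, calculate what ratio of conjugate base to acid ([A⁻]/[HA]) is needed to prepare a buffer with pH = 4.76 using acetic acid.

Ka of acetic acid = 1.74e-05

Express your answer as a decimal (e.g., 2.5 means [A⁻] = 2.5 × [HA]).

pKa = -log(1.74e-05) = 4.7595. pH = pKa + log([A⁻]/[HA]), so log([A⁻]/[HA]) = pH − pKa = 4.76 − 4.7595 = 0.0005. [A⁻]/[HA] = 10^(0.0005) = 1.00

[A⁻]/[HA] = 1.00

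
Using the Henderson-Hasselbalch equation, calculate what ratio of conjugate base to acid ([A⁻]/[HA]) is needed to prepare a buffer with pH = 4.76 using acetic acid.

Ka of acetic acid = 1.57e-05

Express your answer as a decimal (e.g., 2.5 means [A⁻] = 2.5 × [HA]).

pKa = -log(1.57e-05) = 4.8041. pH = pKa + log([A⁻]/[HA]), so log([A⁻]/[HA]) = pH − pKa = 4.76 − 4.8041 = -0.0441. [A⁻]/[HA] = 10^(-0.0441) = 0.903

[A⁻]/[HA] = 0.903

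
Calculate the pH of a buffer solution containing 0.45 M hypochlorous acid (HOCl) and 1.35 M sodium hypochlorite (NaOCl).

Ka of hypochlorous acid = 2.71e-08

pKa = -log(2.71e-08) = 7.57. pH = pKa + log([A⁻]/[HA]) = 7.57 + log(1.35/0.45)

pH = 8.04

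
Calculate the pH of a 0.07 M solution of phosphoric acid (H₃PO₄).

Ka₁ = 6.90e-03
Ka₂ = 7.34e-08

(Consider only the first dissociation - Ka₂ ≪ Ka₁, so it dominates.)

First dissociation dominates. From Ka₁ = [H⁺][HA⁻]/[H₂A], x² + Ka₁·x − Ka₁·C = 0 with C = 0.07 M and Ka₁ = 6.90e-03. Solving: [H⁺] = (−Ka₁ + √(Ka₁² + 4·Ka₁·C)) / 2 = 1.8796e-02 M. pH = -log(1.8796e-02) = 1.73.

pH = 1.73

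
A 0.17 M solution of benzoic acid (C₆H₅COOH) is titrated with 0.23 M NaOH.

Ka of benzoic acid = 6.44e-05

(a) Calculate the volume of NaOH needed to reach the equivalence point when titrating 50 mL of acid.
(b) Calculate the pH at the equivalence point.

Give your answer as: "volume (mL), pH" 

moles acid = 0.17 × 50/1000 = 0.0085 mol; V_base = moles/0.23 × 1000 = 37.0 mL. At equivalence only the conjugate base is present: [A⁻] = 0.0085/0.087 = 9.7750e-02 M. Kb = Kw/Ka = 1.55e-10; [OH⁻] = √(Kb × [A⁻]) = 3.8960e-06; pOH = 5.41; pH = 14 - pOH = 8.59.

V = 37.0 mL, pH = 8.59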